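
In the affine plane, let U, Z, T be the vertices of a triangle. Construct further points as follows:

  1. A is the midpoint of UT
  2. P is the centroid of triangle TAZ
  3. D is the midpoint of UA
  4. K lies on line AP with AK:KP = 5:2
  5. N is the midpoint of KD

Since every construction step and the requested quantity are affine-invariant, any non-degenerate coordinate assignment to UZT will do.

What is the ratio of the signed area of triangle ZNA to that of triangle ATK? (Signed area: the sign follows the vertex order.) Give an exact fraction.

Work in coordinates with U = (0, 0), Z = (1, 0), T = (0, 1).
1. A is the midpoint of UT ⇒ A = (0, 1/2)
2. P is the centroid of triangle TAZ ⇒ P = (1/3, 1/2)
3. D is the midpoint of UA ⇒ D = (0, 1/4)
4. K lies on line AP with AK:KP = 5:2 ⇒ K = (5/21, 1/2)
5. N is the midpoint of KD ⇒ N = (5/42, 3/8)
2·[ZNA] = -11/168, 2·[ATK] = -5/42
[ZNA]:[ATK] = -11/168:-5/42 = 11/20

[ZNA]:[ATK] = 11/20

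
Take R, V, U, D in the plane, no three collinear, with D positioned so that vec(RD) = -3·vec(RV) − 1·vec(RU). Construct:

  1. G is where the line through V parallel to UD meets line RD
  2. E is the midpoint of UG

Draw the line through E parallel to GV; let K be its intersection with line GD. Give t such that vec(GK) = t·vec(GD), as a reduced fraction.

t = 1/2

Work in coordinates with R = (0, 0), V = (1, 0), U = (0, 1), D = (-3, -1).
1. G is where the line through V parallel to UD meets line RD ⇒ G = (2, 2/3)
2. E is the midpoint of UG ⇒ E = (1, 5/6)
through E parallel to GV: direction (-1, -2/3); meets GD at K = (-1/2, -1/6)
K = G + t·(D−G) with t = 1/2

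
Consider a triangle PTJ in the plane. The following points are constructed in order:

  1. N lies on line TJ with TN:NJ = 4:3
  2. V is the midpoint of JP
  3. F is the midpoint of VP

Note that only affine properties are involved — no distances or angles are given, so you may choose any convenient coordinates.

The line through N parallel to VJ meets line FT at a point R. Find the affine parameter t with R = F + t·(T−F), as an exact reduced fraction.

Assign P = (0, 0), T = (1, 0), J = (0, 1) — the answer is frame-independent, so this choice is without loss of generality.
1. N lies on line TJ with TN:NJ = 4:3 ⇒ N = (3/7, 4/7)
2. V is the midpoint of JP ⇒ V = (0, 1/2)
3. F is the midpoint of VP ⇒ F = (0, 1/4)
through N parallel to VJ: direction (0, 1/2); meets FT at R = (3/7, 1/7)
R = F + t·(T−F) with t = 3/7

t = 3/7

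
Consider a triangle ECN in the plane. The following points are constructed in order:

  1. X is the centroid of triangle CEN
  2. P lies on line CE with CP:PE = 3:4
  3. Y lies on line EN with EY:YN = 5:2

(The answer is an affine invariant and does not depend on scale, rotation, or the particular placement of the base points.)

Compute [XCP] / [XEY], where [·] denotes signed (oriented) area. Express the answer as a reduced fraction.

Assign E = (0, 0), C = (1, 0), N = (0, 1) — the answer is frame-independent, so this choice is without loss of generality.
1. X is the centroid of triangle CEN ⇒ X = (1/3, 1/3)
2. P lies on line CE with CP:PE = 3:4 ⇒ P = (4/7, 0)
3. Y lies on line EN with EY:YN = 5:2 ⇒ Y = (0, 5/7)
2·[XCP] = -1/7, 2·[XEY] = -5/21
[XCP]:[XEY] = -1/7:-5/21 = 3/5

[XCP]:[XEY] = 3/5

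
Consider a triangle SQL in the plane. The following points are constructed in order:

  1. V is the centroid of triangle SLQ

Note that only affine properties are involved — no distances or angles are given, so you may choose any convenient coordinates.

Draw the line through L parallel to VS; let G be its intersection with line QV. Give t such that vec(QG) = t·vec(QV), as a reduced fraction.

t = 2

Work in coordinates with S = (0, 0), Q = (1, 0), L = (0, 1).
1. V is the centroid of triangle SLQ ⇒ V = (1/3, 1/3)
through L parallel to VS: direction (-1/3, -1/3); meets QV at G = (-1/3, 2/3)
G = Q + t·(V−Q) with t = 2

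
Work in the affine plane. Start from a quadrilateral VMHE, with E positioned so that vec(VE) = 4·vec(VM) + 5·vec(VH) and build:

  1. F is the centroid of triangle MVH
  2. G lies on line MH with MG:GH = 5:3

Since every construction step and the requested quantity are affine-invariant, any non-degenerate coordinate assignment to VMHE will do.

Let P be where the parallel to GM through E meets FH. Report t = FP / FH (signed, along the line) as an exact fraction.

t = 25

Assign V = (0, 0), M = (1, 0), H = (0, 1), E = (4, 5) — the answer is frame-independent, so this choice is without loss of generality.
1. F is the centroid of triangle MVH ⇒ F = (1/3, 1/3)
2. G lies on line MH with MG:GH = 5:3 ⇒ G = (3/8, 5/8)
through E parallel to GM: direction (5/8, -5/8); meets FH at P = (-8, 17)
P = F + t·(H−F) with t = 25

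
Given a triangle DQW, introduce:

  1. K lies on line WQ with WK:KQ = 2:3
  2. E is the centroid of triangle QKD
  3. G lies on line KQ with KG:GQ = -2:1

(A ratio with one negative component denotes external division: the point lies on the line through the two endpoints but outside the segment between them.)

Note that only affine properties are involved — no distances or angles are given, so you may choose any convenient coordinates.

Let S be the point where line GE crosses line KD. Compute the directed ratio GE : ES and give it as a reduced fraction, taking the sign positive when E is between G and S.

Assign D = (0, 0), Q = (1, 0), W = (0, 1) — the answer is frame-independent, so this choice is without loss of generality.
1. K lies on line WQ with WK:KQ = 2:3 ⇒ K = (2/5, 3/5)
2. E is the centroid of triangle QKD ⇒ E = (7/15, 1/5)
3. G lies on line KQ with KG:GQ = -2:1 ⇒ G = (8/5, -3/5)
line GE meets KD at S = (6/25, 9/25)
E = G + t·(S−G) with t = 5/6, so GE:ES = 5/6:1/6

GE:ES = 5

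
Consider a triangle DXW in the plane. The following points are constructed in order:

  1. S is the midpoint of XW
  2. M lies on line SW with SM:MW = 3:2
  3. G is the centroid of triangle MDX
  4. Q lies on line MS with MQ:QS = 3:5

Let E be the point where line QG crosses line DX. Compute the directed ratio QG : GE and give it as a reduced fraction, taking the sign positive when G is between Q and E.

Assign D = (0, 0), X = (1, 0), W = (0, 1) — the answer is frame-independent, so this choice is without loss of generality.
1. S is the midpoint of XW ⇒ S = (1/2, 1/2)
2. M lies on line SW with SM:MW = 3:2 ⇒ M = (1/5, 4/5)
3. G is the centroid of triangle MDX ⇒ G = (2/5, 4/15)
4. Q lies on line MS with MQ:QS = 3:5 ⇒ Q = (5/16, 11/16)
line QG meets DX at E = (46/101, 0)
G = Q + t·(E−Q) with t = 101/165, so QG:GE = 101/165:64/165

QG:GE = 101/64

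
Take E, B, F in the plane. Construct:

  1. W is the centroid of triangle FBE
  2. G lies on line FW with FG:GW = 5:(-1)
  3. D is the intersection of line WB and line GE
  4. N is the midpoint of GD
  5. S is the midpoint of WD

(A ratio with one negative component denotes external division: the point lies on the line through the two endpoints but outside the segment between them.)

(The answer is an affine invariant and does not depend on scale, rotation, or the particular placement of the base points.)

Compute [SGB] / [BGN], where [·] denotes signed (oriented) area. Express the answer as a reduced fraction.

Choose coordinates E = (0, 0), B = (1, 0), F = (0, 1).
1. W is the centroid of triangle FBE ⇒ W = (1/3, 1/3)
2. G lies on line FW with FG:GW = 5:(-1) ⇒ G = (5/12, 1/6)
3. D is the intersection of line WB and line GE ⇒ D = (5/9, 2/9)
4. N is the midpoint of GD ⇒ N = (35/72, 7/36)
5. S is the midpoint of WD ⇒ S = (4/9, 5/18)
2·[SGB] = 5/72, 2·[BGN] = -1/36
[SGB]:[BGN] = 5/72:-1/36 = -5/2

[SGB]:[BGN] = -5/2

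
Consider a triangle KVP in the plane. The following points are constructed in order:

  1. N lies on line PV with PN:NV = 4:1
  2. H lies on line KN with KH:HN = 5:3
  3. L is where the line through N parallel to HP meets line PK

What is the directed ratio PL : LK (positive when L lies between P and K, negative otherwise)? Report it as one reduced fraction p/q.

PL:LK = -3/8

Assign K = (0, 0), V = (1, 0), P = (0, 1) — the answer is frame-independent, so this choice is without loss of generality.
1. N lies on line PV with PN:NV = 4:1 ⇒ N = (4/5, 1/5)
2. H lies on line KN with KH:HN = 5:3 ⇒ H = (1/2, 1/8)
3. L is where the line through N parallel to HP meets line PK ⇒ L = (0, 8/5)
L = P + t·(K−P) with t = -3/5, so PL:LK = t:(1−t) = -3/5:8/5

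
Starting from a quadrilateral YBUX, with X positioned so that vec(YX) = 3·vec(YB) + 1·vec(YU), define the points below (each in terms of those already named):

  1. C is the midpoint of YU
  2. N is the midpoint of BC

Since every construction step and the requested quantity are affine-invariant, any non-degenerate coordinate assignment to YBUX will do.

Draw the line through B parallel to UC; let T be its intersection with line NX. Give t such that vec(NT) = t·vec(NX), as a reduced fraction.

Choose coordinates Y = (0, 0), B = (1, 0), U = (0, 1), X = (3, 1).
1. C is the midpoint of YU ⇒ C = (0, 1/2)
2. N is the midpoint of BC ⇒ N = (1/2, 1/4)
through B parallel to UC: direction (0, -1/2); meets NX at T = (1, 2/5)
T = N + t·(X−N) with t = 1/5

t = 1/5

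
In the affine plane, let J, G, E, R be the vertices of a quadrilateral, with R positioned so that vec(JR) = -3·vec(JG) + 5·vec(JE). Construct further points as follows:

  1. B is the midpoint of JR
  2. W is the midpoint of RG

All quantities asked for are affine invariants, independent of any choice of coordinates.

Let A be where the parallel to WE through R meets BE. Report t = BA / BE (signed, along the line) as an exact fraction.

Work in coordinates with J = (0, 0), G = (1, 0), E = (0, 1), R = (-3, 5).
1. B is the midpoint of JR ⇒ B = (-3/2, 5/2)
2. W is the midpoint of RG ⇒ W = (-1, 5/2)
through R parallel to WE: direction (1, -3/2); meets BE at A = (-1, 2)
A = B + t·(E−B) with t = 1/3

t = 1/3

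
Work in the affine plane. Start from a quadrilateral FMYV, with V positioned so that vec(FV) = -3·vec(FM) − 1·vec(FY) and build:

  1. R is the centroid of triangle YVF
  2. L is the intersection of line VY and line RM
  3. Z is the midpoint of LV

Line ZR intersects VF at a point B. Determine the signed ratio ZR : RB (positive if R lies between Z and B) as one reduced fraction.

ZR:RB = -1/4

Choose coordinates F = (0, 0), M = (1, 0), Y = (0, 1), V = (-3, -1).
1. R is the centroid of triangle YVF ⇒ R = (-1, 0)
2. L is the intersection of line VY and line RM ⇒ L = (-3/2, 0)
3. Z is the midpoint of LV ⇒ Z = (-9/4, -1/2)
line ZR meets VF at B = (-6, -2)
R = Z + t·(B−Z) with t = -1/3, so ZR:RB = -1/3:4/3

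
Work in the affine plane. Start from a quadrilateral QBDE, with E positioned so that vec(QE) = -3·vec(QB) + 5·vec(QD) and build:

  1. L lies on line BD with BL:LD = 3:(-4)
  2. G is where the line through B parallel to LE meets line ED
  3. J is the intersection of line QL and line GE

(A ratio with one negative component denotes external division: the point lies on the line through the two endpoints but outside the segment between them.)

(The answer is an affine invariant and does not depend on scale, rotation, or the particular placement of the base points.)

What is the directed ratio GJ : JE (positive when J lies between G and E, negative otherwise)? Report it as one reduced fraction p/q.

GJ:JE = -23/44

Assign Q = (0, 0), B = (1, 0), D = (0, 1), E = (-3, 5) — the answer is frame-independent, so this choice is without loss of generality.
1. L lies on line BD with BL:LD = 3:(-4) ⇒ L = (4, -3)
2. G is where the line through B parallel to LE meets line ED ⇒ G = (-3/4, 2)
3. J is the intersection of line QL and line GE ⇒ J = (12/7, -9/7)
J = G + t·(E−G) with t = -23/21, so GJ:JE = t:(1−t) = -23/21:44/21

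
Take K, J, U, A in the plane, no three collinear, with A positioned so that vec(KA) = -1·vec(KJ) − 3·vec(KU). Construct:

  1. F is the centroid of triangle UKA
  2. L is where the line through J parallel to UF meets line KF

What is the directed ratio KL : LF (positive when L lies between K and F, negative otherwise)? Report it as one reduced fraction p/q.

KL:LF = -5/6

Set K = (0, 0), J = (1, 0), U = (0, 1), A = (-1, -3); any affine frame gives the same invariant.
1. F is the centroid of triangle UKA ⇒ F = (-1/3, -2/3)
2. L is where the line through J parallel to UF meets line KF ⇒ L = (5/3, 10/3)
L = K + t·(F−K) with t = -5, so KL:LF = t:(1−t) = -5:6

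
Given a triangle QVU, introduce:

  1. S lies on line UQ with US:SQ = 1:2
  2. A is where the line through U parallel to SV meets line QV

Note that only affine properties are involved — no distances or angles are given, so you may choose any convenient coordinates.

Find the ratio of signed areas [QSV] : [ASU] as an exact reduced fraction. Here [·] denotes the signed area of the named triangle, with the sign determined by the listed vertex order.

[QSV]:[ASU] = 4/3

Choose coordinates Q = (0, 0), V = (1, 0), U = (0, 1).
1. S lies on line UQ with US:SQ = 1:2 ⇒ S = (0, 2/3)
2. A is where the line through U parallel to SV meets line QV ⇒ A = (3/2, 0)
2·[QSV] = -2/3, 2·[ASU] = -1/2
[QSV]:[ASU] = -2/3:-1/2 = 4/3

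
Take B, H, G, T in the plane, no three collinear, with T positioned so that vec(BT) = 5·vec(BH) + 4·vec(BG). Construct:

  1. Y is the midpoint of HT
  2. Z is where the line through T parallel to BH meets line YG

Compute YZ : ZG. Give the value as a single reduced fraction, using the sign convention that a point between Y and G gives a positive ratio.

YZ:ZG = -2/3

Assign B = (0, 0), H = (1, 0), G = (0, 1), T = (5, 4) — the answer is frame-independent, so this choice is without loss of generality.
1. Y is the midpoint of HT ⇒ Y = (3, 2)
2. Z is where the line through T parallel to BH meets line YG ⇒ Z = (9, 4)
Z = Y + t·(G−Y) with t = -2, so YZ:ZG = t:(1−t) = -2:3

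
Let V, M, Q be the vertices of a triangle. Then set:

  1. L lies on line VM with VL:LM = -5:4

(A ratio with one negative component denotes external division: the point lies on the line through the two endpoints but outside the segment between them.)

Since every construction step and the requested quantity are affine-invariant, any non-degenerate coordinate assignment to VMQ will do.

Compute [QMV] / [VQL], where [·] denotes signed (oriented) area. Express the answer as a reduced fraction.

[QMV]:[VQL] = 1/5

Choose coordinates V = (0, 0), M = (1, 0), Q = (0, 1).
1. L lies on line VM with VL:LM = -5:4 ⇒ L = (5, 0)
2·[QMV] = -1, 2·[VQL] = -5
[QMV]:[VQL] = -1:-5 = 1/5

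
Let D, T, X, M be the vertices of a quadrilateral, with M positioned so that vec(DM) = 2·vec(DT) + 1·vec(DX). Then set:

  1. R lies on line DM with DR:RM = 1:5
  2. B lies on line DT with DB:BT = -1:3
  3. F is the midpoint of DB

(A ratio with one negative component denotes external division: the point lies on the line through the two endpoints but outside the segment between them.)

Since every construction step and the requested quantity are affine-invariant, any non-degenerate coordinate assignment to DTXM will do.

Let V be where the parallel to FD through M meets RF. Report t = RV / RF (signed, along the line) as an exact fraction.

t = -5

Assign D = (0, 0), T = (1, 0), X = (0, 1), M = (2, 1) — the answer is frame-independent, so this choice is without loss of generality.
1. R lies on line DM with DR:RM = 1:5 ⇒ R = (1/3, 1/6)
2. B lies on line DT with DB:BT = -1:3 ⇒ B = (-1/2, 0)
3. F is the midpoint of DB ⇒ F = (-1/4, 0)
through M parallel to FD: direction (1/4, 0); meets RF at V = (13/4, 1)
V = R + t·(F−R) with t = -5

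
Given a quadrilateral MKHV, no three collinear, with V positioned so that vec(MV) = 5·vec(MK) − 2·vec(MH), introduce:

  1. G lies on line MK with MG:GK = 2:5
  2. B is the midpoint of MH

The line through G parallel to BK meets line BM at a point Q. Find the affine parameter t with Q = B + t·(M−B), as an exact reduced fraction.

t = 5/7

Set M = (0, 0), K = (1, 0), H = (0, 1), V = (5, -2); any affine frame gives the same invariant.
1. G lies on line MK with MG:GK = 2:5 ⇒ G = (2/7, 0)
2. B is the midpoint of MH ⇒ B = (0, 1/2)
through G parallel to BK: direction (1, -1/2); meets BM at Q = (0, 1/7)
Q = B + t·(M−B) with t = 5/7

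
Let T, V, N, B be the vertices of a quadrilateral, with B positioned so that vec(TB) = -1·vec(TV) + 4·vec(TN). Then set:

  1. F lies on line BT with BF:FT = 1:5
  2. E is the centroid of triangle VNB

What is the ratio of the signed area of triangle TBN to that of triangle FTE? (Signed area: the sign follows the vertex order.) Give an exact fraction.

[TBN]:[FTE] = -18/25

Assign T = (0, 0), V = (1, 0), N = (0, 1), B = (-1, 4) — the answer is frame-independent, so this choice is without loss of generality.
1. F lies on line BT with BF:FT = 1:5 ⇒ F = (-5/6, 10/3)
2. E is the centroid of triangle VNB ⇒ E = (0, 5/3)
2·[TBN] = -1, 2·[FTE] = 25/18
[TBN]:[FTE] = -1:25/18 = -18/25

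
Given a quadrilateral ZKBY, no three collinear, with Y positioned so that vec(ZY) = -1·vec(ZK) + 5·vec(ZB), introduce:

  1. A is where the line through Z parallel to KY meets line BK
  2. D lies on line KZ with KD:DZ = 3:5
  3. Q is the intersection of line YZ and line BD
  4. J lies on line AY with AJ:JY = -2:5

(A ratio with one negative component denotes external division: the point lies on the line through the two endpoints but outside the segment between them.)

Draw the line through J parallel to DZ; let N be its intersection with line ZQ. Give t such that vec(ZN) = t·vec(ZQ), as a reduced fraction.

Work in coordinates with Z = (0, 0), K = (1, 0), B = (0, 1), Y = (-1, 5).
1. A is where the line through Z parallel to KY meets line BK ⇒ A = (-2/3, 5/3)
2. D lies on line KZ with KD:DZ = 3:5 ⇒ D = (5/8, 0)
3. Q is the intersection of line YZ and line BD ⇒ Q = (-5/17, 25/17)
4. J lies on line AY with AJ:JY = -2:5 ⇒ J = (-4/9, -5/9)
through J parallel to DZ: direction (-5/8, 0); meets ZQ at N = (1/9, -5/9)
N = Z + t·(Q−Z) with t = -17/45

t = -17/45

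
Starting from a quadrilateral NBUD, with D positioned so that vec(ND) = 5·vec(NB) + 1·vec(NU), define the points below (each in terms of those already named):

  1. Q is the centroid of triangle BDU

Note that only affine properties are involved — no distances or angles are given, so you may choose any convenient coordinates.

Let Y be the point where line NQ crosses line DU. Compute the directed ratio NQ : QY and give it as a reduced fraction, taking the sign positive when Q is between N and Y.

Assign N = (0, 0), B = (1, 0), U = (0, 1), D = (5, 1) — the answer is frame-independent, so this choice is without loss of generality.
1. Q is the centroid of triangle BDU ⇒ Q = (2, 2/3)
line NQ meets DU at Y = (3, 1)
Q = N + t·(Y−N) with t = 2/3, so NQ:QY = 2/3:1/3

NQ:QY = 2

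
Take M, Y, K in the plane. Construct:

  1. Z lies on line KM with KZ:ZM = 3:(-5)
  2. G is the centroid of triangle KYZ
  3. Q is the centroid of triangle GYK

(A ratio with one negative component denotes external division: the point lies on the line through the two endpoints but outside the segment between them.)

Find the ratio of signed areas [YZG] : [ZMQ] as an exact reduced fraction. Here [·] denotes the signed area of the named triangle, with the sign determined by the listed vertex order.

Assign M = (0, 0), Y = (1, 0), K = (0, 1) — the answer is frame-independent, so this choice is without loss of generality.
1. Z lies on line KM with KZ:ZM = 3:(-5) ⇒ Z = (0, 5/2)
2. G is the centroid of triangle KYZ ⇒ G = (1/3, 7/6)
3. Q is the centroid of triangle GYK ⇒ Q = (4/9, 13/18)
2·[YZG] = 1/2, 2·[ZMQ] = 10/9
[YZG]:[ZMQ] = 1/2:10/9 = 9/20

[YZG]:[ZMQ] = 9/20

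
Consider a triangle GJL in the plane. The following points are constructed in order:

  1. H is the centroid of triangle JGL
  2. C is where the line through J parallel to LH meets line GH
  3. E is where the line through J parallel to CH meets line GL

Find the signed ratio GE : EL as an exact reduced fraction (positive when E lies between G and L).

Choose coordinates G = (0, 0), J = (1, 0), L = (0, 1).
1. H is the centroid of triangle JGL ⇒ H = (1/3, 1/3)
2. C is where the line through J parallel to LH meets line GH ⇒ C = (2/3, 2/3)
3. E is where the line through J parallel to CH meets line GL ⇒ E = (0, -1)
E = G + t·(L−G) with t = -1, so GE:EL = t:(1−t) = -1:2

GE:EL = -1/2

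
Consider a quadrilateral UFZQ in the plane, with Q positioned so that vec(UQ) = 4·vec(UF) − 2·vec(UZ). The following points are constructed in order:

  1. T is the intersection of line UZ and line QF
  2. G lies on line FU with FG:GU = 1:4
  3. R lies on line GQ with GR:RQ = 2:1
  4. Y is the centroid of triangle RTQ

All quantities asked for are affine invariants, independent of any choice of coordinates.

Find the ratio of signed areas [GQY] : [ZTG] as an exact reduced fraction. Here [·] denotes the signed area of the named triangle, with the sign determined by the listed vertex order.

Assign U = (0, 0), F = (1, 0), Z = (0, 1), Q = (4, -2) — the answer is frame-independent, so this choice is without loss of generality.
1. T is the intersection of line UZ and line QF ⇒ T = (0, 2/3)
2. G lies on line FU with FG:GU = 1:4 ⇒ G = (4/5, 0)
3. R lies on line GQ with GR:RQ = 2:1 ⇒ R = (44/15, -4/3)
4. Y is the centroid of triangle RTQ ⇒ Y = (104/45, -8/9)
2·[GQY] = 8/45, 2·[ZTG] = 4/15
[GQY]:[ZTG] = 8/45:4/15 = 2/3

[GQY]:[ZTG] = 2/3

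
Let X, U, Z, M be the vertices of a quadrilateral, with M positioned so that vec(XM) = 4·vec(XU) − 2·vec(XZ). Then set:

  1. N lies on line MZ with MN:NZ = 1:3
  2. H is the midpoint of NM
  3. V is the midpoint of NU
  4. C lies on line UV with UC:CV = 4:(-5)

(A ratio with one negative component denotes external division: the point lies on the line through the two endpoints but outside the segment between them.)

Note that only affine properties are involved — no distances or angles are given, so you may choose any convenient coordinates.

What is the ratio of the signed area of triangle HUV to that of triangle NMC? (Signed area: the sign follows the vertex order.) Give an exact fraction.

Choose coordinates X = (0, 0), U = (1, 0), Z = (0, 1), M = (4, -2).
1. N lies on line MZ with MN:NZ = 1:3 ⇒ N = (3, -5/4)
2. H is the midpoint of NM ⇒ H = (7/2, -13/8)
3. V is the midpoint of NU ⇒ V = (2, -5/8)
4. C lies on line UV with UC:CV = 4:(-5) ⇒ C = (-3, 5/2)
2·[HUV] = -1/16, 2·[NMC] = -3/4
[HUV]:[NMC] = -1/16:-3/4 = 1/12

[HUV]:[NMC] = 1/12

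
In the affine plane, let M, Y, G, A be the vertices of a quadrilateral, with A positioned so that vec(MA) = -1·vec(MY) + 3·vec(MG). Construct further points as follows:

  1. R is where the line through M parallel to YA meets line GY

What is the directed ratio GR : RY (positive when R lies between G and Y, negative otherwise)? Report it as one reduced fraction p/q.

Assign M = (0, 0), Y = (1, 0), G = (0, 1), A = (-1, 3) — the answer is frame-independent, so this choice is without loss of generality.
1. R is where the line through M parallel to YA meets line GY ⇒ R = (-2, 3)
R = G + t·(Y−G) with t = -2, so GR:RY = t:(1−t) = -2:3

GR:RY = -2/3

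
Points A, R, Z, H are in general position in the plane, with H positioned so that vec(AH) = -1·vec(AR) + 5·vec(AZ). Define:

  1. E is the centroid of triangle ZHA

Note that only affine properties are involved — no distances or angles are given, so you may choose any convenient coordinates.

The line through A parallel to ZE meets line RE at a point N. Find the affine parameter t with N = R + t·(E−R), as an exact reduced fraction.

t = 3/2

Choose coordinates A = (0, 0), R = (1, 0), Z = (0, 1), H = (-1, 5).
1. E is the centroid of triangle ZHA ⇒ E = (-1/3, 2)
through A parallel to ZE: direction (-1/3, 1); meets RE at N = (-1, 3)
N = R + t·(E−R) with t = 3/2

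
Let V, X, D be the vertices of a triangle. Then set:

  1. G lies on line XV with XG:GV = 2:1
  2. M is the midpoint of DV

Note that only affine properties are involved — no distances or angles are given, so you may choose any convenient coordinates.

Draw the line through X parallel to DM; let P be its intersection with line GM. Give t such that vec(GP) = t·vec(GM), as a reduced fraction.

Choose coordinates V = (0, 0), X = (1, 0), D = (0, 1).
1. G lies on line XV with XG:GV = 2:1 ⇒ G = (1/3, 0)
2. M is the midpoint of DV ⇒ M = (0, 1/2)
through X parallel to DM: direction (0, -1/2); meets GM at P = (1, -1)
P = G + t·(M−G) with t = -2

t = -2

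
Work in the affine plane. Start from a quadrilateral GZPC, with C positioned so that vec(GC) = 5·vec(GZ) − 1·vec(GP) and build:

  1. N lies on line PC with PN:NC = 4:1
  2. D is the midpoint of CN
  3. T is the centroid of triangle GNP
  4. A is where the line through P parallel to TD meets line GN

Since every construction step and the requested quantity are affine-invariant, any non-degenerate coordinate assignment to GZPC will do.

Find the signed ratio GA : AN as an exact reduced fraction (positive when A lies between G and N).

Choose coordinates G = (0, 0), Z = (1, 0), P = (0, 1), C = (5, -1).
1. N lies on line PC with PN:NC = 4:1 ⇒ N = (4, -3/5)
2. D is the midpoint of CN ⇒ D = (9/2, -4/5)
3. T is the centroid of triangle GNP ⇒ T = (4/3, 2/15)
4. A is where the line through P parallel to TD meets line GN ⇒ A = (76/11, -57/55)
A = G + t·(N−G) with t = 19/11, so GA:AN = t:(1−t) = 19/11:-8/11

GA:AN = -19/8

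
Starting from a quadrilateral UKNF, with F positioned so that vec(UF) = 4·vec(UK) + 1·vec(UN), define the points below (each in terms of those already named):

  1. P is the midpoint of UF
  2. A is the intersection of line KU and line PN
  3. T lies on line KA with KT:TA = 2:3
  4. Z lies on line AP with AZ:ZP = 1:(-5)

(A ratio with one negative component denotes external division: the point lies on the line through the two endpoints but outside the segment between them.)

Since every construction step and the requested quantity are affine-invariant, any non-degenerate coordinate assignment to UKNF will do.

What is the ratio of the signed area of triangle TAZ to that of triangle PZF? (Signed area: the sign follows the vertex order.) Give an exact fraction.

Set U = (0, 0), K = (1, 0), N = (0, 1), F = (4, 1); any affine frame gives the same invariant.
1. P is the midpoint of UF ⇒ P = (2, 1/2)
2. A is the intersection of line KU and line PN ⇒ A = (4, 0)
3. T lies on line KA with KT:TA = 2:3 ⇒ T = (11/5, 0)
4. Z lies on line AP with AZ:ZP = 1:(-5) ⇒ Z = (9/2, -1/8)
2·[TAZ] = -9/40, 2·[PZF] = 5/2
[TAZ]:[PZF] = -9/40:5/2 = -9/100

[TAZ]:[PZF] = -9/100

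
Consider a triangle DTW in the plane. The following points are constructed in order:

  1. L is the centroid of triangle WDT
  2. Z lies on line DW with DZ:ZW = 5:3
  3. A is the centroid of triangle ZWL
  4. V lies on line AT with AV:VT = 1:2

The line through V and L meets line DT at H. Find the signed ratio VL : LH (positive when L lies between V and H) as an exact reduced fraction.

VL:LH = 11/36

Assign D = (0, 0), T = (1, 0), W = (0, 1) — the answer is frame-independent, so this choice is without loss of generality.
1. L is the centroid of triangle WDT ⇒ L = (1/3, 1/3)
2. Z lies on line DW with DZ:ZW = 5:3 ⇒ Z = (0, 5/8)
3. A is the centroid of triangle ZWL ⇒ A = (1/9, 47/72)
4. V lies on line AT with AV:VT = 1:2 ⇒ V = (11/27, 47/108)
line VL meets DT at H = (1/11, 0)
L = V + t·(H−V) with t = 11/47, so VL:LH = 11/47:36/47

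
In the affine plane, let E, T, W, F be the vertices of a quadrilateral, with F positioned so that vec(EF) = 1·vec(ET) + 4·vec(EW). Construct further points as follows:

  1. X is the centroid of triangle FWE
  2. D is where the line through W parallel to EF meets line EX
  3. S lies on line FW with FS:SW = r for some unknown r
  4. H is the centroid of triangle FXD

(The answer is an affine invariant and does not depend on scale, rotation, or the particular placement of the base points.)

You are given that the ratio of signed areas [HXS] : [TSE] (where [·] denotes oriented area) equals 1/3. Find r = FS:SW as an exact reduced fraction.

Assign E = (0, 0), T = (1, 0), W = (0, 1), F = (1, 4) — the answer is frame-independent, so this choice is without loss of generality.
1. X is the centroid of triangle FWE ⇒ X = (1/3, 5/3)
2. D is where the line through W parallel to EF meets line EX ⇒ D = (1, 5)
3. With FS:SW = r, write λ = r/(r+1) so S = F + λ·(W−F); S is affine-linear in λ
4. H is the centroid of triangle FXD ⇒ H = (7/9, 32/9)
Every point depending on S is an affine combination of S and λ-independent points, so each such coordinate is linear in λ; the λ² term in each signed area is a multiple of (W−F)×(W−F) = 0, so 2·[HXS] and 2·[TSE] are each linear in λ. Evaluating at λ=0 and λ=1:
  2·[HXS] = -5/9·λ + 2/9,   2·[TSE] = -3·λ + 4
So [HXS]:[TSE] = (-5/9·λ + 2/9) / (-3·λ + 4). Setting this equal to 1/3:
  -5/9·λ + 2/9 = 1/3·(-3·λ + 4)  ⇒  λ = 5/2
Then r = λ/(1−λ) = (5/2)/(-3/2) = -5/3. Check: with r = -5/3, S = (-3/2, -7/2) and [HXS]:[TSE] = 1/3 as required.

r = -5/3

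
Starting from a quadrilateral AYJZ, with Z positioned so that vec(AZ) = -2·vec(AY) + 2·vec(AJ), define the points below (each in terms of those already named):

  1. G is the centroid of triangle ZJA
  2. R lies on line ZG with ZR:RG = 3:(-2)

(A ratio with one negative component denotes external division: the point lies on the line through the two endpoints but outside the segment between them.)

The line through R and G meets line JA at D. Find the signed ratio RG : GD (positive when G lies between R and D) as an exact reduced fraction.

RG:GD = -4

Work in coordinates with A = (0, 0), Y = (1, 0), J = (0, 1), Z = (-2, 2).
1. G is the centroid of triangle ZJA ⇒ G = (-2/3, 1)
2. R lies on line ZG with ZR:RG = 3:(-2) ⇒ R = (2, -1)
line RG meets JA at D = (0, 1/2)
G = R + t·(D−R) with t = 4/3, so RG:GD = 4/3:-1/3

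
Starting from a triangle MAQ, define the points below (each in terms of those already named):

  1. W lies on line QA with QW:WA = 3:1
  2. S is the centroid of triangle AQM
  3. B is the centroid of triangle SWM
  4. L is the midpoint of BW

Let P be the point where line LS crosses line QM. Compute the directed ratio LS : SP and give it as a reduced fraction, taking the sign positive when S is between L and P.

Choose coordinates M = (0, 0), A = (1, 0), Q = (0, 1).
1. W lies on line QA with QW:WA = 3:1 ⇒ W = (3/4, 1/4)
2. S is the centroid of triangle AQM ⇒ S = (1/3, 1/3)
3. B is the centroid of triangle SWM ⇒ B = (13/36, 7/36)
4. L is the midpoint of BW ⇒ L = (5/9, 2/9)
line LS meets QM at P = (0, 1/2)
S = L + t·(P−L) with t = 2/5, so LS:SP = 2/5:3/5

LS:SP = 2/3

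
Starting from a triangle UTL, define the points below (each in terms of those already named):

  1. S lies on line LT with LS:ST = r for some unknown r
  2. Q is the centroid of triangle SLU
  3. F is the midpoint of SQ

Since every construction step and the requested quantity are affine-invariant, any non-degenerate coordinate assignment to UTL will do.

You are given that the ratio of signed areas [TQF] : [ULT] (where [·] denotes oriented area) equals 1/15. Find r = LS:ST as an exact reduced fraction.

Set U = (0, 0), T = (1, 0), L = (0, 1); any affine frame gives the same invariant.
1. With LS:ST = r, write λ = r/(r+1) so S = L + λ·(T−L); S is affine-linear in λ
2. Q is the centroid of triangle SLU ⇒ Q is an affine combination of earlier points and hence also affine-linear in λ
3. F is the midpoint of SQ ⇒ F is an affine combination of earlier points and hence also affine-linear in λ
Every point depending on S is an affine combination of S and λ-independent points, so each such coordinate is linear in λ; the λ² term in each signed area is a multiple of (T−L)×(T−L) = 0, so 2·[TQF] and 2·[ULT] are each linear in λ. Evaluating at λ=0 and λ=1:
  2·[TQF] = 1/6·λ − 1/6,   2·[ULT] = -1
So [TQF]:[ULT] = (1/6·λ − 1/6) / (-1). Setting this equal to 1/15:
  1/6·λ − 1/6 = 1/15·(-1)  ⇒  λ = 3/5
Then r = λ/(1−λ) = (3/5)/(2/5) = 3/2. Check: with r = 3/2, S = (3/5, 2/5) and [TQF]:[ULT] = 1/15 as required.

r = 3/2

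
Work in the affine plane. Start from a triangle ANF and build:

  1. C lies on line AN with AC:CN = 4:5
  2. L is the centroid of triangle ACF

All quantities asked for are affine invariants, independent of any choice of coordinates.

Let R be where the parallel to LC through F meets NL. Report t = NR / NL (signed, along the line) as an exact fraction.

Choose coordinates A = (0, 0), N = (1, 0), F = (0, 1).
1. C lies on line AN with AC:CN = 4:5 ⇒ C = (4/9, 0)
2. L is the centroid of triangle ACF ⇒ L = (4/27, 1/3)
through F parallel to LC: direction (8/27, -1/3); meets NL at R = (112/135, 1/15)
R = N + t·(L−N) with t = 1/5

t = 1/5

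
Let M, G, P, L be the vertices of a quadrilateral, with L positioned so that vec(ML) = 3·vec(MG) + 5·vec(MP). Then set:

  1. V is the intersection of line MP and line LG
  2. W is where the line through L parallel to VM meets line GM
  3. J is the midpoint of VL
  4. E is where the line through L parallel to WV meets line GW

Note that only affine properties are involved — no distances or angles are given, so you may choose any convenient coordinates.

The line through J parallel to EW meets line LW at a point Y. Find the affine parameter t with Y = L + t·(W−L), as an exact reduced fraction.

t = 3/4

Set M = (0, 0), G = (1, 0), P = (0, 1), L = (3, 5); any affine frame gives the same invariant.
1. V is the intersection of line MP and line LG ⇒ V = (0, -5/2)
2. W is where the line through L parallel to VM meets line GM ⇒ W = (3, 0)
3. J is the midpoint of VL ⇒ J = (3/2, 5/4)
4. E is where the line through L parallel to WV meets line GW ⇒ E = (-3, 0)
through J parallel to EW: direction (6, 0); meets LW at Y = (3, 5/4)
Y = L + t·(W−L) with t = 3/4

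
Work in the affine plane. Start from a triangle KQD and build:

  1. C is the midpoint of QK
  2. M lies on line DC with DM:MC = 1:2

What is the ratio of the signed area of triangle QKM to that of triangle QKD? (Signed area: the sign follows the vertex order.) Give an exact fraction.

[QKM]:[QKD] = 2/3

Assign K = (0, 0), Q = (1, 0), D = (0, 1) — the answer is frame-independent, so this choice is without loss of generality.
1. C is the midpoint of QK ⇒ C = (1/2, 0)
2. M lies on line DC with DM:MC = 1:2 ⇒ M = (1/6, 2/3)
2·[QKM] = -2/3, 2·[QKD] = -1
[QKM]:[QKD] = -2/3:-1 = 2/3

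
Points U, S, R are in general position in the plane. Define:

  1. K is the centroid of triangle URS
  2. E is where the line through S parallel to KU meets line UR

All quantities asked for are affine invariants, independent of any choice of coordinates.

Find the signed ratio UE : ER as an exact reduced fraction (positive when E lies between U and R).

UE:ER = -1/2

Set U = (0, 0), S = (1, 0), R = (0, 1); any affine frame gives the same invariant.
1. K is the centroid of triangle URS ⇒ K = (1/3, 1/3)
2. E is where the line through S parallel to KU meets line UR ⇒ E = (0, -1)
E = U + t·(R−U) with t = -1, so UE:ER = t:(1−t) = -1:2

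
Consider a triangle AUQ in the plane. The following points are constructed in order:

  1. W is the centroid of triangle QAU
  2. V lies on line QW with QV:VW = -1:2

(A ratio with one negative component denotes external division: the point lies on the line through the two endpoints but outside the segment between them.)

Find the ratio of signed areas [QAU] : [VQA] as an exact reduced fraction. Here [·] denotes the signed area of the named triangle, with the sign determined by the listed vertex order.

[QAU]:[VQA] = -3

Assign A = (0, 0), U = (1, 0), Q = (0, 1) — the answer is frame-independent, so this choice is without loss of generality.
1. W is the centroid of triangle QAU ⇒ W = (1/3, 1/3)
2. V lies on line QW with QV:VW = -1:2 ⇒ V = (-1/3, 5/3)
2·[QAU] = 1, 2·[VQA] = -1/3
[QAU]:[VQA] = 1:-1/3 = -3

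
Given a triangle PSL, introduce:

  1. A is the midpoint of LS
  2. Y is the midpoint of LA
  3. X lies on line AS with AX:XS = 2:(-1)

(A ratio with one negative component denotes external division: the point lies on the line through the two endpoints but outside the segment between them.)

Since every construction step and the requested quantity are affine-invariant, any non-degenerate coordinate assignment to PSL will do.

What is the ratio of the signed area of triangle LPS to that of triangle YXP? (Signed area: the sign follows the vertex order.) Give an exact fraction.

Set P = (0, 0), S = (1, 0), L = (0, 1); any affine frame gives the same invariant.
1. A is the midpoint of LS ⇒ A = (1/2, 1/2)
2. Y is the midpoint of LA ⇒ Y = (1/4, 3/4)
3. X lies on line AS with AX:XS = 2:(-1) ⇒ X = (3/2, -1/2)
2·[LPS] = 1, 2·[YXP] = -5/4
[LPS]:[YXP] = 1:-5/4 = -4/5

[LPS]:[YXP] = -4/5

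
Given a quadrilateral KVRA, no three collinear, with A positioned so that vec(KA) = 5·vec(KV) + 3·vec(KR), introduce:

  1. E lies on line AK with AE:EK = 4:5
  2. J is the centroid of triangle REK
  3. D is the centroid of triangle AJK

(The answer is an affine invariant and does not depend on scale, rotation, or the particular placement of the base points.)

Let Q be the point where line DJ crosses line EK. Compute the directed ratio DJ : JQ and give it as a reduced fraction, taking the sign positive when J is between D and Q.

Choose coordinates K = (0, 0), V = (1, 0), R = (0, 1), A = (5, 3).
1. E lies on line AK with AE:EK = 4:5 ⇒ E = (25/9, 5/3)
2. J is the centroid of triangle REK ⇒ J = (25/27, 8/9)
3. D is the centroid of triangle AJK ⇒ D = (160/81, 35/27)
line DJ meets EK at Q = (5/2, 3/2)
J = D + t·(Q−D) with t = -2, so DJ:JQ = -2:3

DJ:JQ = -2/3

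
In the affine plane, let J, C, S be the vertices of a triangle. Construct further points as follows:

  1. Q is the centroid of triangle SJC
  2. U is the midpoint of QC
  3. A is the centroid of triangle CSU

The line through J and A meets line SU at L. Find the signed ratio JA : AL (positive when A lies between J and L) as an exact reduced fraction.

JA:AL = -13

Work in coordinates with J = (0, 0), C = (1, 0), S = (0, 1).
1. Q is the centroid of triangle SJC ⇒ Q = (1/3, 1/3)
2. U is the midpoint of QC ⇒ U = (2/3, 1/6)
3. A is the centroid of triangle CSU ⇒ A = (5/9, 7/18)
line JA meets SU at L = (20/39, 14/39)
A = J + t·(L−J) with t = 13/12, so JA:AL = 13/12:-1/12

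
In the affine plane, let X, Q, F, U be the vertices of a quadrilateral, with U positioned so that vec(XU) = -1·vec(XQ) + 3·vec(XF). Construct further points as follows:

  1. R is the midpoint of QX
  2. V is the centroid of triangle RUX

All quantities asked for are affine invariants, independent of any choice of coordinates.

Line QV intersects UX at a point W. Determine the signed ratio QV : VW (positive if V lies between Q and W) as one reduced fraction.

QV:VW = 5

Work in coordinates with X = (0, 0), Q = (1, 0), F = (0, 1), U = (-1, 3).
1. R is the midpoint of QX ⇒ R = (1/2, 0)
2. V is the centroid of triangle RUX ⇒ V = (-1/6, 1)
line QV meets UX at W = (-2/5, 6/5)
V = Q + t·(W−Q) with t = 5/6, so QV:VW = 5/6:1/6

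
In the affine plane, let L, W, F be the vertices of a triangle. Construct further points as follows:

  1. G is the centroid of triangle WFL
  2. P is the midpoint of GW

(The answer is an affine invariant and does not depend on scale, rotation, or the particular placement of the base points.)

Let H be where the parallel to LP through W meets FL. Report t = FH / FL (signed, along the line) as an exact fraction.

t = 5/4

Work in coordinates with L = (0, 0), W = (1, 0), F = (0, 1).
1. G is the centroid of triangle WFL ⇒ G = (1/3, 1/3)
2. P is the midpoint of GW ⇒ P = (2/3, 1/6)
through W parallel to LP: direction (2/3, 1/6); meets FL at H = (0, -1/4)
H = F + t·(L−F) with t = 5/4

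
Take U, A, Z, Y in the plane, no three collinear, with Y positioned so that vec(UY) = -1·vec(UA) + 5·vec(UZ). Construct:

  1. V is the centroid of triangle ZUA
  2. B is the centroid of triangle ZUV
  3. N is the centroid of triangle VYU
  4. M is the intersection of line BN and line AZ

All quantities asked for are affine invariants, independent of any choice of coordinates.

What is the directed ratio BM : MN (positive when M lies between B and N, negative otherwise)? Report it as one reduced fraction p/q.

Set U = (0, 0), A = (1, 0), Z = (0, 1), Y = (-1, 5); any affine frame gives the same invariant.
1. V is the centroid of triangle ZUA ⇒ V = (1/3, 1/3)
2. B is the centroid of triangle ZUV ⇒ B = (1/9, 4/9)
3. N is the centroid of triangle VYU ⇒ N = (-2/9, 16/9)
4. M is the intersection of line BN and line AZ ⇒ M = (-1/27, 28/27)
M = B + t·(N−B) with t = 4/9, so BM:MN = t:(1−t) = 4/9:5/9

BM:MN = 4/5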